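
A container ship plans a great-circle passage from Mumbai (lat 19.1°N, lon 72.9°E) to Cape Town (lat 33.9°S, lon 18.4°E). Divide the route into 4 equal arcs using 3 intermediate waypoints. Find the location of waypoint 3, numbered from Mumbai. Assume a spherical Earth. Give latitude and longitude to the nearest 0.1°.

Convert each endpoint to a unit vector on the sphere (x = cos φ cos λ, y = cos φ sin λ, z = sin φ).
The central angle between the endpoints is δ = arccos(p₁·p₂) ≈ 1.294 rad (74.2°).
Interpolate at f = 3/4 with slerp weights a = sin((1−f)δ)/sin δ ≈ 0.331, b = sin(fδ)/sin δ ≈ 0.858.
p = a·p₁ + b·p₂ ≈ (0.767, 0.523, -0.370); φ = arcsin(p_z) ≈ -21.74°, λ = atan2(p_y, p_x) ≈ 34.29°.

≈ lat 21.7°S, lon 34.3°E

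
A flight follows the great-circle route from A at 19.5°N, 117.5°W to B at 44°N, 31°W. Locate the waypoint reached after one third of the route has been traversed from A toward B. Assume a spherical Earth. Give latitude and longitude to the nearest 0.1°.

The haversine formula gives a central angle δ ≈ 1.294 rad (74.1°) between the endpoints.
Interpolate at f = 1/3 with slerp weights a = sin((1−f)δ)/sin δ ≈ 0.790, b = sin(fδ)/sin δ ≈ 0.435.
p = a·p₁ + b·p₂ ≈ (-0.076, -0.821, 0.566); φ = arcsin(p_z) ≈ 34.44°, λ = atan2(p_y, p_x) ≈ -95.27°.

≈ 34.4°N, 95.3°W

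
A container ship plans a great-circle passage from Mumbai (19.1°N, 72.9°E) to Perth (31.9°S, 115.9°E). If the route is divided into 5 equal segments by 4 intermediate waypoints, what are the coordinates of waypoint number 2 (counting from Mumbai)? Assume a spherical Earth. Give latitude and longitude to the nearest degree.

≈ 2°S, 89°E

Convert each endpoint to a unit vector on the sphere (x = cos φ cos λ, y = cos φ sin λ, z = sin φ).
The central angle between the endpoints is δ = arccos(p₁·p₂) ≈ 1.144 rad (65.6°).
Interpolate at f = 2/5 with slerp weights a = sin((1−f)δ)/sin δ ≈ 0.696, b = sin(fδ)/sin δ ≈ 0.485.
p = a·p₁ + b·p₂ ≈ (0.013, 0.999, -0.029); φ = arcsin(p_z) ≈ -1.64°, λ = atan2(p_y, p_x) ≈ 89.23°.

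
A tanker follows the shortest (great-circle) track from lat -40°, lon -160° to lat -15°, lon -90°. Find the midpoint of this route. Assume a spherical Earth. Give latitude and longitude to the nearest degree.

≈ lat -32°, lon -120°

From cos δ = sin φ₁ sin φ₂ + cos φ₁ cos φ₂ cos Δλ, the central angle is δ ≈ 1.138 rad (65.2°).
Interpolate at f = 1/2 with slerp weights a = sin((1−f)δ)/sin δ ≈ 0.594, b = sin(fδ)/sin δ ≈ 0.594.
p = a·p₁ + b·p₂ ≈ (-0.427, -0.729, -0.535); φ = arcsin(p_z) ≈ -32.35°, λ = atan2(p_y, p_x) ≈ -120.38°.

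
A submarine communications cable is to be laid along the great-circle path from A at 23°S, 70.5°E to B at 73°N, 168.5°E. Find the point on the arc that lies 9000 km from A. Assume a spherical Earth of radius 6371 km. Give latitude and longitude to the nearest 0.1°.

≈ 53.2°N, 102.0°E

Write both endpoints as unit vectors p₁, p₂ with components (cos φ cos λ, cos φ sin λ, sin φ).
The central angle between the endpoints is δ = arccos(p₁·p₂) ≈ 1.994 rad (114.3°). The total great-circle distance is δ·R ≈ 1.994 × 6371 ≈ 12707 km, so the target fraction is f = 9000/12707 ≈ 0.708.
Interpolate at f ≈ 0.708 with slerp weights a = sin((1−f)δ)/sin δ ≈ 0.603, b = sin(fδ)/sin δ ≈ 1.083.
p = a·p₁ + b·p₂ ≈ (-0.125, 0.586, 0.800); φ = arcsin(p_z) ≈ 53.17°, λ = atan2(p_y, p_x) ≈ 102.05°.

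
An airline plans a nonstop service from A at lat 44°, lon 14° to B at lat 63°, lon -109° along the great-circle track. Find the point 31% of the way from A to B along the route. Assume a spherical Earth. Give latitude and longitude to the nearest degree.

Convert each endpoint to a unit vector on the sphere (x = cos φ cos λ, y = cos φ sin λ, z = sin φ).
The central angle between the endpoints is δ = arccos(p₁·p₂) ≈ 1.114 rad (63.8°).
Interpolate at f = 0.31 with slerp weights a = sin((1−f)δ)/sin δ ≈ 0.775, b = sin(fδ)/sin δ ≈ 0.377.
p = a·p₁ + b·p₂ ≈ (0.485, -0.027, 0.874); φ = arcsin(p_z) ≈ 60.94°, λ = atan2(p_y, p_x) ≈ -3.20°.

≈ lat 61°, lon -3°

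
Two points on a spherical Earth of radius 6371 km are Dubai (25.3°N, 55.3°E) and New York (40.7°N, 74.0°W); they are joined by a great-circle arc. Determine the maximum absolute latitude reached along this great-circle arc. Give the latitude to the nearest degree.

≈ 58°N

The great circle lies in the plane with unit normal n̂ = (p₁ × p₂)/|p₁ × p₂|.
Here n̂_z ≈ -0.537; the vertex latitude is φ_max = arccos|n̂_z| ≈ 57.5°.
Check via Clairaut: cos φ_max = |cos φ₁| · sin C = cos(25.3°)·sin(36.4°) ≈ 0.537, again giving ≈ 57.5°.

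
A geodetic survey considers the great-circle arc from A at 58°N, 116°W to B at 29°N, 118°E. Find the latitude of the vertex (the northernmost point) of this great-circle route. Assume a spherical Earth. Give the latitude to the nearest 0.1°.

The great circle lies in the plane with unit normal n̂ = (p₁ × p₂)/|p₁ × p₂|.
Here n̂_z ≈ -0.379; the vertex latitude is φ_max = arccos|n̂_z| ≈ 67.8°.
Check via Clairaut: cos φ_max = |cos φ₁| · sin C = cos(58.0°)·sin(45.6°) ≈ 0.379, again giving ≈ 67.8°.

≈ 67.8°N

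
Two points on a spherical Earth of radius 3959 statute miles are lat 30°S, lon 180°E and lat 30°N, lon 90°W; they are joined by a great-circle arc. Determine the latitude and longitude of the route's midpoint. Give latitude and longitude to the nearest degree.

Convert each endpoint to a unit vector on the sphere (x = cos φ cos λ, y = cos φ sin λ, z = sin φ).
The central angle between the endpoints is δ = arccos(p₁·p₂) ≈ 1.823 rad (104.5°).
Interpolate at f = 1/2 with slerp weights a = sin((1−f)δ)/sin δ ≈ 0.816, b = sin(fδ)/sin δ ≈ 0.816.
p = a·p₁ + b·p₂ ≈ (-0.707, -0.707, 0.000); φ = arcsin(p_z) ≈ 0.00°, λ = atan2(p_y, p_x) ≈ -135.00°.

≈ lat 0°N, lon 135°W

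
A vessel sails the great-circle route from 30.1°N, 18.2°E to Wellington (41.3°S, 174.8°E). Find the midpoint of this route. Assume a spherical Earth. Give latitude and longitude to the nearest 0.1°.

≈ 24.6°S, 77.7°E

Convert each endpoint to a unit vector on the sphere (x = cos φ cos λ, y = cos φ sin λ, z = sin φ).
The central angle between the endpoints is δ = arccos(p₁·p₂) ≈ 2.758 rad (158.0°).
Interpolate at f = 1/2 with slerp weights a = sin((1−f)δ)/sin δ ≈ 2.626, b = sin(fδ)/sin δ ≈ 2.626.
p = a·p₁ + b·p₂ ≈ (0.194, 0.888, -0.416); φ = arcsin(p_z) ≈ -24.60°, λ = atan2(p_y, p_x) ≈ 77.71°.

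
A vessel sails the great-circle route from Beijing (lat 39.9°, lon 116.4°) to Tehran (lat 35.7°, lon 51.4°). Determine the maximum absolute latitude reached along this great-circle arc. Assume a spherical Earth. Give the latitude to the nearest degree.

≈ 43°

The great circle lies in the plane with unit normal n̂ = (p₁ × p₂)/|p₁ × p₂|.
Here n̂_z ≈ -0.733; the vertex latitude is φ_max = arccos|n̂_z| ≈ 42.9°.
Check via Clairaut: cos φ_max = |cos φ₁| · sin C = cos(39.9°)·sin(72.8°) ≈ 0.733, again giving ≈ 42.9°.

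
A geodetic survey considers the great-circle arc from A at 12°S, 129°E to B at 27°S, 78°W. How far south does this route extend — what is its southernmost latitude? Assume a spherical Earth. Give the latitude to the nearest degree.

The great circle lies in the plane with unit normal n̂ = (p₁ × p₂)/|p₁ × p₂|.
Here n̂_z ≈ +0.541; the vertex latitude is φ_max = arccos|n̂_z| ≈ 57.2°.
Check via Clairaut: cos φ_max = |cos φ₁| · sin C = cos(12.0°)·sin(146.4°) ≈ 0.541, again giving ≈ 57.2°.

≈ 57°S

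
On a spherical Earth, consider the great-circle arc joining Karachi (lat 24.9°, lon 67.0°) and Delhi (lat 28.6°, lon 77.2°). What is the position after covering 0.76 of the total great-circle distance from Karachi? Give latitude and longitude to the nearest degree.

≈ lat 28°, lon 75°

The haversine formula gives a central angle δ ≈ 0.172 rad (9.8°) between the endpoints.
Interpolate at f = 0.76 with slerp weights a = sin((1−f)δ)/sin δ ≈ 0.241, b = sin(fδ)/sin δ ≈ 0.762.
p = a·p₁ + b·p₂ ≈ (0.234, 0.853, 0.466); φ = arcsin(p_z) ≈ 27.78°, λ = atan2(p_y, p_x) ≈ 74.69°.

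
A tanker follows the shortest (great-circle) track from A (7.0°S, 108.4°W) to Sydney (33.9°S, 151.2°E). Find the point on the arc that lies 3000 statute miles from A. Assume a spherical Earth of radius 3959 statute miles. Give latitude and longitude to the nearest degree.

≈ (29°S, 148°W)

From cos δ = sin φ₁ sin φ₂ + cos φ₁ cos φ₂ cos Δλ, the central angle is δ ≈ 1.652 rad (94.6°). The total great-circle distance is δ·R ≈ 1.652 × 3959 ≈ 6539 mi, so the target fraction is f = 3000/6539 ≈ 0.459.
Interpolate at f ≈ 0.459 with slerp weights a = sin((1−f)δ)/sin δ ≈ 0.782, b = sin(fδ)/sin δ ≈ 0.690.
p = a·p₁ + b·p₂ ≈ (-0.747, -0.461, -0.480); φ = arcsin(p_z) ≈ -28.68°, λ = atan2(p_y, p_x) ≈ -148.32°.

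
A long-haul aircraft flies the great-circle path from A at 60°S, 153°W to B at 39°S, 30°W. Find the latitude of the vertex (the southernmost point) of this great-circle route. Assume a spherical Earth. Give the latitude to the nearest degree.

≈ 70°S

The great circle lies in the plane with unit normal n̂ = (p₁ × p₂)/|p₁ × p₂|.
Here n̂_z ≈ +0.346; the vertex latitude is φ_max = arccos|n̂_z| ≈ 69.8°.
Check via Clairaut: cos φ_max = |cos φ₁| · sin C = cos(60.0°)·sin(136.3°) ≈ 0.346, again giving ≈ 69.8°.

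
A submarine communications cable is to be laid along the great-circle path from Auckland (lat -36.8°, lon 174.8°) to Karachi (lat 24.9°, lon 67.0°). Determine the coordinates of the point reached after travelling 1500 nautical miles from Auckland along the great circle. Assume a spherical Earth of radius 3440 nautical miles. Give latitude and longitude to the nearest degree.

≈ lat -29°, lon 147°

From cos δ = sin φ₁ sin φ₂ + cos φ₁ cos φ₂ cos Δλ, the central angle is δ ≈ 2.065 rad (118.3°). The total great-circle distance is δ·R ≈ 2.065 × 3440 ≈ 7103 nmi, so the target fraction is f = 1500/7103 ≈ 0.211.
Interpolate at f ≈ 0.211 with slerp weights a = sin((1−f)δ)/sin δ ≈ 1.134, b = sin(fδ)/sin δ ≈ 0.480.
p = a·p₁ + b·p₂ ≈ (-0.734, 0.483, -0.477); φ = arcsin(p_z) ≈ -28.51°, λ = atan2(p_y, p_x) ≈ 146.67°.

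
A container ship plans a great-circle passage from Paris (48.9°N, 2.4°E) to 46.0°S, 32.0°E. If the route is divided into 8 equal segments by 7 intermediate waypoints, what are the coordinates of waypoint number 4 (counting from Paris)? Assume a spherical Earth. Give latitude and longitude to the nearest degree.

≈ 1°N, 18°E

From cos δ = sin φ₁ sin φ₂ + cos φ₁ cos φ₂ cos Δλ, the central angle is δ ≈ 1.716 rad (98.3°).
Interpolate at f = 4/8 with slerp weights a = sin((1−f)δ)/sin δ ≈ 0.765, b = sin(fδ)/sin δ ≈ 0.765.
p = a·p₁ + b·p₂ ≈ (0.953, 0.303, 0.026); φ = arcsin(p_z) ≈ 1.50°, λ = atan2(p_y, p_x) ≈ 17.62°.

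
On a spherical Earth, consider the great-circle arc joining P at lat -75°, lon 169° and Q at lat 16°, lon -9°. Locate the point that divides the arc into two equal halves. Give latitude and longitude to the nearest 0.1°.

Write both endpoints as unit vectors p₁, p₂ with components (cos φ cos λ, cos φ sin λ, sin φ).
The central angle between the endpoints is δ = arccos(p₁·p₂) ≈ 2.112 rad (121.0°).
Interpolate at f = 1/2 with slerp weights a = sin((1−f)δ)/sin δ ≈ 1.015, b = sin(fδ)/sin δ ≈ 1.015.
p = a·p₁ + b·p₂ ≈ (0.706, -0.103, -0.701); φ = arcsin(p_z) ≈ -44.49°, λ = atan2(p_y, p_x) ≈ -8.26°.

≈ lat -44.5°, lon -8.3°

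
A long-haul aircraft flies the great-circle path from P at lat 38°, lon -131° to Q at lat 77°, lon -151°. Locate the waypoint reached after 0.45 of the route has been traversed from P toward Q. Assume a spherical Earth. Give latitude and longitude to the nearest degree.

≈ lat 56°, lon -135°

Write both endpoints as unit vectors p₁, p₂ with components (cos φ cos λ, cos φ sin λ, sin φ).
The central angle between the endpoints is δ = arccos(p₁·p₂) ≈ 0.697 rad (40.0°).
Interpolate at f = 0.45 with slerp weights a = sin((1−f)δ)/sin δ ≈ 0.583, b = sin(fδ)/sin δ ≈ 0.481.
p = a·p₁ + b·p₂ ≈ (-0.396, -0.399, 0.827); φ = arcsin(p_z) ≈ 55.80°, λ = atan2(p_y, p_x) ≈ -134.77°.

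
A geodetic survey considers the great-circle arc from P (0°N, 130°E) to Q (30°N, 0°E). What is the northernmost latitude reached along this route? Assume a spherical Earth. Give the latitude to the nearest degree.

≈ 37°N

The great circle lies in the plane with unit normal n̂ = (p₁ × p₂)/|p₁ × p₂|.
Here n̂_z ≈ -0.799; the vertex latitude is φ_max = arccos|n̂_z| ≈ 37.0°.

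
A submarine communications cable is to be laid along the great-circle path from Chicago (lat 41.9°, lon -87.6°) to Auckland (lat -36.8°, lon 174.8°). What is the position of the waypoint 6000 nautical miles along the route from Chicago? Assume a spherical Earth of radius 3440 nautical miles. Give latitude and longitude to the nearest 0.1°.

≈ lat -25.4°, lon -167.9°

The haversine formula gives a central angle δ ≈ 2.070 rad (118.6°) between the endpoints. The total great-circle distance is δ·R ≈ 2.070 × 3440 ≈ 7121 nmi, so the target fraction is f = 6000/7121 ≈ 0.843.
Interpolate at f ≈ 0.843 with slerp weights a = sin((1−f)δ)/sin δ ≈ 0.365, b = sin(fδ)/sin δ ≈ 1.122.
p = a·p₁ + b·p₂ ≈ (-0.883, -0.190, -0.429); φ = arcsin(p_z) ≈ -25.37°, λ = atan2(p_y, p_x) ≈ -167.87°.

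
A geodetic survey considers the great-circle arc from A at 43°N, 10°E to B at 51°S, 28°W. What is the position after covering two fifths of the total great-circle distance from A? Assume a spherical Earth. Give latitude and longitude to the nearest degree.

Convert each endpoint to a unit vector on the sphere (x = cos φ cos λ, y = cos φ sin λ, z = sin φ).
The central angle between the endpoints is δ = arccos(p₁·p₂) ≈ 1.739 rad (99.6°).
Interpolate at f = 2/5 with slerp weights a = sin((1−f)δ)/sin δ ≈ 0.876, b = sin(fδ)/sin δ ≈ 0.650.
p = a·p₁ + b·p₂ ≈ (0.992, -0.081, 0.093); φ = arcsin(p_z) ≈ 5.31°, λ = atan2(p_y, p_x) ≈ -4.65°.

≈ 5°N, 5°W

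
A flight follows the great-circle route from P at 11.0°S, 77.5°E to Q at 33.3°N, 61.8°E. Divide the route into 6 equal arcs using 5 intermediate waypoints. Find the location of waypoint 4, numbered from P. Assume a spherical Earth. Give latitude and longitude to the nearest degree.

≈ 19°N, 68°E

The haversine formula gives a central angle δ ≈ 0.816 rad (46.8°) between the endpoints.
Interpolate at f = 4/6 with slerp weights a = sin((1−f)δ)/sin δ ≈ 0.369, b = sin(fδ)/sin δ ≈ 0.711.
p = a·p₁ + b·p₂ ≈ (0.359, 0.877, 0.320); φ = arcsin(p_z) ≈ 18.65°, λ = atan2(p_y, p_x) ≈ 67.74°.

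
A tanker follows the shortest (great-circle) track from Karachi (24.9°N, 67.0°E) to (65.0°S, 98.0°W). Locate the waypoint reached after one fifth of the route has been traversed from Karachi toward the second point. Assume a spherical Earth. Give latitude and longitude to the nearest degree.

≈ (3°S, 63°E)

Convert each endpoint to a unit vector on the sphere (x = cos φ cos λ, y = cos φ sin λ, z = sin φ).
The central angle between the endpoints is δ = arccos(p₁·p₂) ≈ 2.422 rad (138.8°).
Interpolate at f = 1/5 with slerp weights a = sin((1−f)δ)/sin δ ≈ 1.416, b = sin(fδ)/sin δ ≈ 0.706.
p = a·p₁ + b·p₂ ≈ (0.460, 0.887, -0.044); φ = arcsin(p_z) ≈ -2.51°, λ = atan2(p_y, p_x) ≈ 62.57°.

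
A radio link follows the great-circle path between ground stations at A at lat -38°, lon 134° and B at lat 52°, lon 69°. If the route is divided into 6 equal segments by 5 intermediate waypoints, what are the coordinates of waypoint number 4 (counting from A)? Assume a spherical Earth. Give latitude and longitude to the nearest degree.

≈ lat 24°, lon 97°

Write both endpoints as unit vectors p₁, p₂ with components (cos φ cos λ, cos φ sin λ, sin φ).
The central angle between the endpoints is δ = arccos(p₁·p₂) ≈ 1.855 rad (106.3°).
Interpolate at f = 4/6 with slerp weights a = sin((1−f)δ)/sin δ ≈ 0.604, b = sin(fδ)/sin δ ≈ 0.984.
p = a·p₁ + b·p₂ ≈ (-0.113, 0.908, 0.404); φ = arcsin(p_z) ≈ 23.81°, λ = atan2(p_y, p_x) ≈ 97.12°.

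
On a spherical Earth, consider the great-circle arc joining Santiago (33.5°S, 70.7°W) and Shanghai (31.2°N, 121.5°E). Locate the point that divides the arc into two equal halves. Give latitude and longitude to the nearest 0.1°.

≈ 10.6°S, 161.4°W

From cos δ = sin φ₁ sin φ₂ + cos φ₁ cos φ₂ cos Δλ, the central angle is δ ≈ 2.957 rad (169.4°).
Interpolate at f = 1/2 with slerp weights a = sin((1−f)δ)/sin δ ≈ 5.437, b = sin(fδ)/sin δ ≈ 5.437.
p = a·p₁ + b·p₂ ≈ (-0.931, -0.314, -0.184); φ = arcsin(p_z) ≈ -10.62°, λ = atan2(p_y, p_x) ≈ -161.38°.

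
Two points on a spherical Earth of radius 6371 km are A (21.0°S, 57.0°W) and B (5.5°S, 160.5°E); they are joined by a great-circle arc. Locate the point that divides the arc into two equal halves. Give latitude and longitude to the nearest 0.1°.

Convert each endpoint to a unit vector on the sphere (x = cos φ cos λ, y = cos φ sin λ, z = sin φ).
The central angle between the endpoints is δ = arccos(p₁·p₂) ≈ 2.350 rad (134.7°).
Interpolate at f = 1/2 with slerp weights a = sin((1−f)δ)/sin δ ≈ 1.297, b = sin(fδ)/sin δ ≈ 1.297.
p = a·p₁ + b·p₂ ≈ (-0.558, -0.585, -0.589); φ = arcsin(p_z) ≈ -36.10°, λ = atan2(p_y, p_x) ≈ -133.64°.

≈ (36.1°S, 133.6°W)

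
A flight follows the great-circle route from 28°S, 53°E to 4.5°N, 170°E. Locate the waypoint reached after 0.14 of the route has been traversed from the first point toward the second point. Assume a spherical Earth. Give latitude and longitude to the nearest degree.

From cos δ = sin φ₁ sin φ₂ + cos φ₁ cos φ₂ cos Δλ, the central angle is δ ≈ 2.022 rad (115.9°).
Interpolate at f = 0.14 with slerp weights a = sin((1−f)δ)/sin δ ≈ 1.096, b = sin(fδ)/sin δ ≈ 0.311.
p = a·p₁ + b·p₂ ≈ (0.277, 0.826, -0.490); φ = arcsin(p_z) ≈ -29.34°, λ = atan2(p_y, p_x) ≈ 71.45°.

≈ 29°S, 71°E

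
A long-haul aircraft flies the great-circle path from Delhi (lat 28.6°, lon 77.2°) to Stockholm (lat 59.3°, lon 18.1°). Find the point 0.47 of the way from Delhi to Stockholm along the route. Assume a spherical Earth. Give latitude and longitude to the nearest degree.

Convert each endpoint to a unit vector on the sphere (x = cos φ cos λ, y = cos φ sin λ, z = sin φ).
The central angle between the endpoints is δ = arccos(p₁·p₂) ≈ 0.874 rad (50.1°).
Interpolate at f = 0.47 with slerp weights a = sin((1−f)δ)/sin δ ≈ 0.583, b = sin(fδ)/sin δ ≈ 0.521.
p = a·p₁ + b·p₂ ≈ (0.366, 0.581, 0.727); φ = arcsin(p_z) ≈ 46.60°, λ = atan2(p_y, p_x) ≈ 57.81°.

≈ lat 47°, lon 58°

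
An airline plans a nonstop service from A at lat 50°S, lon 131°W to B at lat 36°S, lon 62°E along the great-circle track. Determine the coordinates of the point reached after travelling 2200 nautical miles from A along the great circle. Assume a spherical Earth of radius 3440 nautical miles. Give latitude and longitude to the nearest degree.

≈ lat 83°S, lon 170°E

Write both endpoints as unit vectors p₁, p₂ with components (cos φ cos λ, cos φ sin λ, sin φ).
The central angle between the endpoints is δ = arccos(p₁·p₂) ≈ 1.627 rad (93.2°). The total great-circle distance is δ·R ≈ 1.627 × 3440 ≈ 5598 nmi, so the target fraction is f = 2200/5598 ≈ 0.393.
Interpolate at f ≈ 0.393 with slerp weights a = sin((1−f)δ)/sin δ ≈ 0.836, b = sin(fδ)/sin δ ≈ 0.598.
p = a·p₁ + b·p₂ ≈ (-0.126, 0.021, -0.992); φ = arcsin(p_z) ≈ -82.68°, λ = atan2(p_y, p_x) ≈ 170.33°.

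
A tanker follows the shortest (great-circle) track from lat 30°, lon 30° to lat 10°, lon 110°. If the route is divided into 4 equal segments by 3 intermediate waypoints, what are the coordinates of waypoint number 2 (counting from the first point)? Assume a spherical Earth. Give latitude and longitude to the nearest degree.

≈ lat 25°, lon 73°

Write both endpoints as unit vectors p₁, p₂ with components (cos φ cos λ, cos φ sin λ, sin φ).
The central angle between the endpoints is δ = arccos(p₁·p₂) ≈ 1.334 rad (76.4°).
Interpolate at f = 2/4 with slerp weights a = sin((1−f)δ)/sin δ ≈ 0.636, b = sin(fδ)/sin δ ≈ 0.636.
p = a·p₁ + b·p₂ ≈ (0.263, 0.864, 0.429); φ = arcsin(p_z) ≈ 25.38°, λ = atan2(p_y, p_x) ≈ 73.08°.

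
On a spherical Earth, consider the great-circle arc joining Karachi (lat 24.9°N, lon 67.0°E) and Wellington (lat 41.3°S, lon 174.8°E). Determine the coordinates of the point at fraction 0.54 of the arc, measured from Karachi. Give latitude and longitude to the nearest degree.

Write both endpoints as unit vectors p₁, p₂ with components (cos φ cos λ, cos φ sin λ, sin φ).
The central angle between the endpoints is δ = arccos(p₁·p₂) ≈ 2.079 rad (119.1°).
Interpolate at f = 0.54 with slerp weights a = sin((1−f)δ)/sin δ ≈ 0.935, b = sin(fδ)/sin δ ≈ 1.031.
p = a·p₁ + b·p₂ ≈ (-0.440, 0.851, -0.287); φ = arcsin(p_z) ≈ -16.68°, λ = atan2(p_y, p_x) ≈ 117.36°.

≈ lat 17°S, lon 117°E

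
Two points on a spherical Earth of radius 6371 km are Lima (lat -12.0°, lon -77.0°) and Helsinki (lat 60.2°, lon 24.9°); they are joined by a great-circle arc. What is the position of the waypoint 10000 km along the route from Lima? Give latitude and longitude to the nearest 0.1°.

≈ lat 57.5°, lon -6.6°

Convert each endpoint to a unit vector on the sphere (x = cos φ cos λ, y = cos φ sin λ, z = sin φ).
The central angle between the endpoints is δ = arccos(p₁·p₂) ≈ 1.855 rad (106.3°). The total great-circle distance is δ·R ≈ 1.855 × 6371 ≈ 11820 km, so the target fraction is f = 10000/11820 ≈ 0.846.
Interpolate at f ≈ 0.846 with slerp weights a = sin((1−f)δ)/sin δ ≈ 0.294, b = sin(fδ)/sin δ ≈ 1.042.
p = a·p₁ + b·p₂ ≈ (0.534, -0.062, 0.843); φ = arcsin(p_z) ≈ 57.46°, λ = atan2(p_y, p_x) ≈ -6.60°.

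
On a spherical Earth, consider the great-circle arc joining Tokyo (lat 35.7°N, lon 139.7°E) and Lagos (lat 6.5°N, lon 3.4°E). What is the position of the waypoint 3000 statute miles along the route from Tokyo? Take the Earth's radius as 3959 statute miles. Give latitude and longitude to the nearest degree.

The haversine formula gives a central angle δ ≈ 2.114 rad (121.1°) between the endpoints. The total great-circle distance is δ·R ≈ 2.114 × 3959 ≈ 8371 mi, so the target fraction is f = 3000/8371 ≈ 0.358.
Interpolate at f ≈ 0.358 with slerp weights a = sin((1−f)δ)/sin δ ≈ 1.142, b = sin(fδ)/sin δ ≈ 0.803.
p = a·p₁ + b·p₂ ≈ (0.089, 0.647, 0.757); φ = arcsin(p_z) ≈ 49.22°, λ = atan2(p_y, p_x) ≈ 82.14°.

≈ lat 49°N, lon 82°E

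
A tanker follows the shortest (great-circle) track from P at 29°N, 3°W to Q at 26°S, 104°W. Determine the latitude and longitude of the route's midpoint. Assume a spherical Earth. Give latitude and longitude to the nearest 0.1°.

≈ 2.4°N, 54.4°W

Convert each endpoint to a unit vector on the sphere (x = cos φ cos λ, y = cos φ sin λ, z = sin φ).
The central angle between the endpoints is δ = arccos(p₁·p₂) ≈ 1.942 rad (111.3°).
Interpolate at f = 1/2 with slerp weights a = sin((1−f)δ)/sin δ ≈ 0.886, b = sin(fδ)/sin δ ≈ 0.886.
p = a·p₁ + b·p₂ ≈ (0.581, -0.813, 0.041); φ = arcsin(p_z) ≈ 2.36°, λ = atan2(p_y, p_x) ≈ -54.45°.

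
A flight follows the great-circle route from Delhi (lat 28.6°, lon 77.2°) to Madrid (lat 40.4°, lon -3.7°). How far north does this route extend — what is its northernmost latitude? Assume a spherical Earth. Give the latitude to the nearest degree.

The great circle lies in the plane with unit normal n̂ = (p₁ × p₂)/|p₁ × p₂|.
Here n̂_z ≈ -0.726; the vertex latitude is φ_max = arccos|n̂_z| ≈ 43.4°.
Check via Clairaut: cos φ_max = |cos φ₁| · sin C = cos(28.6°)·sin(55.8°) ≈ 0.726, again giving ≈ 43.4°.

≈ 43°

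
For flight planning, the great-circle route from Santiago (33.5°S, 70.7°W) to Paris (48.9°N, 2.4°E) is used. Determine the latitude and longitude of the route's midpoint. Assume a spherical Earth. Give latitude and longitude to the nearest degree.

≈ (10°N, 39°W)

From cos δ = sin φ₁ sin φ₂ + cos φ₁ cos φ₂ cos Δλ, the central angle is δ ≈ 1.830 rad (104.9°).
Interpolate at f = 1/2 with slerp weights a = sin((1−f)δ)/sin δ ≈ 0.820, b = sin(fδ)/sin δ ≈ 0.820.
p = a·p₁ + b·p₂ ≈ (0.765, -0.623, 0.165); φ = arcsin(p_z) ≈ 9.52°, λ = atan2(p_y, p_x) ≈ -39.16°.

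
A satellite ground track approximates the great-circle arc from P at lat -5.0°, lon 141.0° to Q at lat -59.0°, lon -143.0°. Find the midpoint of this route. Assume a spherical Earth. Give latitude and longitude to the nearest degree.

≈ lat -38°, lon 165°

Write both endpoints as unit vectors p₁, p₂ with components (cos φ cos λ, cos φ sin λ, sin φ).
The central angle between the endpoints is δ = arccos(p₁·p₂) ≈ 1.371 rad (78.5°).
Interpolate at f = 1/2 with slerp weights a = sin((1−f)δ)/sin δ ≈ 0.646, b = sin(fδ)/sin δ ≈ 0.646.
p = a·p₁ + b·p₂ ≈ (-0.766, 0.205, -0.610); φ = arcsin(p_z) ≈ -37.58°, λ = atan2(p_y, p_x) ≈ 165.03°.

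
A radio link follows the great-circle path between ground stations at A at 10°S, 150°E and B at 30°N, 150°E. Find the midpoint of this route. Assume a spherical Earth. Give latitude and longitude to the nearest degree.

≈ 10°N, 150°E

From cos δ = sin φ₁ sin φ₂ + cos φ₁ cos φ₂ cos Δλ, the central angle is δ ≈ 0.698 rad (40.0°).
Interpolate at f = 1/2 with slerp weights a = sin((1−f)δ)/sin δ ≈ 0.532, b = sin(fδ)/sin δ ≈ 0.532.
p = a·p₁ + b·p₂ ≈ (-0.853, 0.492, 0.174); φ = arcsin(p_z) ≈ 10.00°, λ = atan2(p_y, p_x) ≈ 150.00°.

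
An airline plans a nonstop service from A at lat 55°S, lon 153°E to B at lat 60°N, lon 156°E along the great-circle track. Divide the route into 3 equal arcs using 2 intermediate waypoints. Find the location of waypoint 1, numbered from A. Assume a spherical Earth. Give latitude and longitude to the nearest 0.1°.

≈ lat 16.7°S, lon 154.1°E

Convert each endpoint to a unit vector on the sphere (x = cos φ cos λ, y = cos φ sin λ, z = sin φ).
The central angle between the endpoints is δ = arccos(p₁·p₂) ≈ 2.008 rad (115.0°).
Interpolate at f = 1/3 with slerp weights a = sin((1−f)δ)/sin δ ≈ 1.074, b = sin(fδ)/sin δ ≈ 0.685.
p = a·p₁ + b·p₂ ≈ (-0.862, 0.419, -0.287); φ = arcsin(p_z) ≈ -16.67°, λ = atan2(p_y, p_x) ≈ 154.07°.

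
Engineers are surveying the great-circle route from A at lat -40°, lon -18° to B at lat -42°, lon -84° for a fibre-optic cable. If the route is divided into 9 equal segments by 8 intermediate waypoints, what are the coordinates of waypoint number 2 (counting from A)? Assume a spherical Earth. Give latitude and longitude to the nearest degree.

≈ lat -44°, lon -32°

Write both endpoints as unit vectors p₁, p₂ with components (cos φ cos λ, cos φ sin λ, sin φ).
The central angle between the endpoints is δ = arccos(p₁·p₂) ≈ 0.848 rad (48.6°).
Interpolate at f = 2/9 with slerp weights a = sin((1−f)δ)/sin δ ≈ 0.817, b = sin(fδ)/sin δ ≈ 0.250.
p = a·p₁ + b·p₂ ≈ (0.615, -0.378, -0.692); φ = arcsin(p_z) ≈ -43.81°, λ = atan2(p_y, p_x) ≈ -31.59°.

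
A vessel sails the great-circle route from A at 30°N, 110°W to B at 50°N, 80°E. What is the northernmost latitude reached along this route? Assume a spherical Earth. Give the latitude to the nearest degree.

The great circle lies in the plane with unit normal n̂ = (p₁ × p₂)/|p₁ × p₂|.
Here n̂_z ≈ -0.098; the vertex latitude is φ_max = arccos|n̂_z| ≈ 84.4°.
Check via Clairaut: cos φ_max = |cos φ₁| · sin C = cos(30.0°)·sin(6.5°) ≈ 0.098, again giving ≈ 84.4°.

≈ 84°N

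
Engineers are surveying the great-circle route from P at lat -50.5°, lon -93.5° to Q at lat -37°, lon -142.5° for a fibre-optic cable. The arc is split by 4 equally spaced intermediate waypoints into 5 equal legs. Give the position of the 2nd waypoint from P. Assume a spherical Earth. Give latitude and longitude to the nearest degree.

From cos δ = sin φ₁ sin φ₂ + cos φ₁ cos φ₂ cos Δλ, the central angle is δ ≈ 0.647 rad (37.1°).
Interpolate at f = 2/5 with slerp weights a = sin((1−f)δ)/sin δ ≈ 0.628, b = sin(fδ)/sin δ ≈ 0.425.
p = a·p₁ + b·p₂ ≈ (-0.293, -0.605, -0.740); φ = arcsin(p_z) ≈ -47.74°, λ = atan2(p_y, p_x) ≈ -115.87°.

≈ lat -48°, lon -116°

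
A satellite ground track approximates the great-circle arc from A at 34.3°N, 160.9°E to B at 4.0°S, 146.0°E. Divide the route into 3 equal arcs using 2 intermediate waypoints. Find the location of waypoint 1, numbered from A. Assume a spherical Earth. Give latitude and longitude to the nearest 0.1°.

The haversine formula gives a central angle δ ≈ 0.712 rad (40.8°) between the endpoints.
Interpolate at f = 1/3 with slerp weights a = sin((1−f)δ)/sin δ ≈ 0.700, b = sin(fδ)/sin δ ≈ 0.360.
p = a·p₁ + b·p₂ ≈ (-0.844, 0.390, 0.369); φ = arcsin(p_z) ≈ 21.66°, λ = atan2(p_y, p_x) ≈ 155.20°.

≈ 21.7°N, 155.2°E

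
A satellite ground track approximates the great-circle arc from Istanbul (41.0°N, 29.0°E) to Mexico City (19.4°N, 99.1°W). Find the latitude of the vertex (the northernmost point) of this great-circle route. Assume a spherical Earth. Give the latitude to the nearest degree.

The great circle lies in the plane with unit normal n̂ = (p₁ × p₂)/|p₁ × p₂|.
Here n̂_z ≈ -0.574; the vertex latitude is φ_max = arccos|n̂_z| ≈ 54.9°.
Check via Clairaut: cos φ_max = |cos φ₁| · sin C = cos(41.0°)·sin(49.6°) ≈ 0.574, again giving ≈ 54.9°.

≈ 55°N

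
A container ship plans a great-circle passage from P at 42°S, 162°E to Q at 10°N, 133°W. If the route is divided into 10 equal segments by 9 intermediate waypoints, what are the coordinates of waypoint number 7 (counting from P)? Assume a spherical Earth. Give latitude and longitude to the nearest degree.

≈ 7°S, 149°W

The haversine formula gives a central angle δ ≈ 1.376 rad (78.9°) between the endpoints.
Interpolate at f = 7/10 with slerp weights a = sin((1−f)δ)/sin δ ≈ 0.409, b = sin(fδ)/sin δ ≈ 0.837.
p = a·p₁ + b·p₂ ≈ (-0.851, -0.509, -0.128); φ = arcsin(p_z) ≈ -7.37°, λ = atan2(p_y, p_x) ≈ -149.13°.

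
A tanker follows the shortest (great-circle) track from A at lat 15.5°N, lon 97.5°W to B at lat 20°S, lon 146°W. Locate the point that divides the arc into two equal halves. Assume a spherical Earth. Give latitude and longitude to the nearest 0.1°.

Convert each endpoint to a unit vector on the sphere (x = cos φ cos λ, y = cos φ sin λ, z = sin φ).
The central angle between the endpoints is δ = arccos(p₁·p₂) ≈ 1.037 rad (59.4°).
Interpolate at f = 1/2 with slerp weights a = sin((1−f)δ)/sin δ ≈ 0.576, b = sin(fδ)/sin δ ≈ 0.576.
p = a·p₁ + b·p₂ ≈ (-0.521, -0.853, -0.043); φ = arcsin(p_z) ≈ -2.47°, λ = atan2(p_y, p_x) ≈ -121.43°.

≈ lat 2.5°S, lon 121.4°W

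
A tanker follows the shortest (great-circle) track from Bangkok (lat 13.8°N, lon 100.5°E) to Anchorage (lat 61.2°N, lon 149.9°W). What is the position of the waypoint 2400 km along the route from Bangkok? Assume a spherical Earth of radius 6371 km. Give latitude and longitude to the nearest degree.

From cos δ = sin φ₁ sin φ₂ + cos φ₁ cos φ₂ cos Δλ, the central angle is δ ≈ 1.519 rad (87.0°). The total great-circle distance is δ·R ≈ 1.519 × 6371 ≈ 9676 km, so the target fraction is f = 2400/9676 ≈ 0.248.
Interpolate at f ≈ 0.248 with slerp weights a = sin((1−f)δ)/sin δ ≈ 0.911, b = sin(fδ)/sin δ ≈ 0.368.
p = a·p₁ + b·p₂ ≈ (-0.315, 0.781, 0.540); φ = arcsin(p_z) ≈ 32.69°, λ = atan2(p_y, p_x) ≈ 111.96°.

≈ lat 33°N, lon 112°E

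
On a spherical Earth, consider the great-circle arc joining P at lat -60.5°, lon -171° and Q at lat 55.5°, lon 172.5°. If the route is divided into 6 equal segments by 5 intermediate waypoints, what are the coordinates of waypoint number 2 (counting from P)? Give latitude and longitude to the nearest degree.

≈ lat -22°, lon -178°

Convert each endpoint to a unit vector on the sphere (x = cos φ cos λ, y = cos φ sin λ, z = sin φ).
The central angle between the endpoints is δ = arccos(p₁·p₂) ≈ 2.037 rad (116.7°).
Interpolate at f = 2/6 with slerp weights a = sin((1−f)δ)/sin δ ≈ 1.095, b = sin(fδ)/sin δ ≈ 0.703.
p = a·p₁ + b·p₂ ≈ (-0.927, -0.032, -0.373); φ = arcsin(p_z) ≈ -21.90°, λ = atan2(p_y, p_x) ≈ -178.00°.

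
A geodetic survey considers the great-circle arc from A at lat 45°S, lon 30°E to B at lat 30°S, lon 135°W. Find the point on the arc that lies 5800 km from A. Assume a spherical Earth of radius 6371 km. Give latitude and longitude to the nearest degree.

≈ lat 78°S, lon 91°W

From cos δ = sin φ₁ sin φ₂ + cos φ₁ cos φ₂ cos Δλ, the central angle is δ ≈ 1.811 rad (103.8°). The total great-circle distance is δ·R ≈ 1.811 × 6371 ≈ 11538 km, so the target fraction is f = 5800/11538 ≈ 0.503.
Interpolate at f ≈ 0.503 with slerp weights a = sin((1−f)δ)/sin δ ≈ 0.807, b = sin(fδ)/sin δ ≈ 0.813.
p = a·p₁ + b·p₂ ≈ (-0.004, -0.213, -0.977); φ = arcsin(p_z) ≈ -77.72°, λ = atan2(p_y, p_x) ≈ -91.02°.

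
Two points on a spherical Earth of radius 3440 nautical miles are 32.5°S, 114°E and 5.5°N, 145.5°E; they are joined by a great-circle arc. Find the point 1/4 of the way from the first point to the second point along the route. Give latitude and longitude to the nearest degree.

Write both endpoints as unit vectors p₁, p₂ with components (cos φ cos λ, cos φ sin λ, sin φ).
The central angle between the endpoints is δ = arccos(p₁·p₂) ≈ 0.844 rad (48.4°).
Interpolate at f = 1/4 with slerp weights a = sin((1−f)δ)/sin δ ≈ 0.792, b = sin(fδ)/sin δ ≈ 0.280.
p = a·p₁ + b·p₂ ≈ (-0.501, 0.768, -0.398); φ = arcsin(p_z) ≈ -23.48°, λ = atan2(p_y, p_x) ≈ 123.14°.

≈ 23°S, 123°E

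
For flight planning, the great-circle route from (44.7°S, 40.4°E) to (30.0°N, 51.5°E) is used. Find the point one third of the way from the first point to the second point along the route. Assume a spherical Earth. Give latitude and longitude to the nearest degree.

≈ (20°S, 45°E)

From cos δ = sin φ₁ sin φ₂ + cos φ₁ cos φ₂ cos Δλ, the central angle is δ ≈ 1.316 rad (75.4°).
Interpolate at f = 1/3 with slerp weights a = sin((1−f)δ)/sin δ ≈ 0.795, b = sin(fδ)/sin δ ≈ 0.439.
p = a·p₁ + b·p₂ ≈ (0.667, 0.663, -0.340); φ = arcsin(p_z) ≈ -19.85°, λ = atan2(p_y, p_x) ≈ 44.86°.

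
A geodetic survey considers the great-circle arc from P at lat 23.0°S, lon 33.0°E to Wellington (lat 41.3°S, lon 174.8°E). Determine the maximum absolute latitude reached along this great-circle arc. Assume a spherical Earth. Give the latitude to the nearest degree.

The great circle lies in the plane with unit normal n̂ = (p₁ × p₂)/|p₁ × p₂|.
Here n̂_z ≈ +0.446; the vertex latitude is φ_max = arccos|n̂_z| ≈ 63.5°.
Check via Clairaut: cos φ_max = |cos φ₁| · sin C = cos(23.0°)·sin(151.0°) ≈ 0.446, again giving ≈ 63.5°.

≈ 63°S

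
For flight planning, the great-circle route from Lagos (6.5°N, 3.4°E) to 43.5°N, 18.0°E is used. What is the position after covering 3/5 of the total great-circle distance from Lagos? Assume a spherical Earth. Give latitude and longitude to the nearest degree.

Convert each endpoint to a unit vector on the sphere (x = cos φ cos λ, y = cos φ sin λ, z = sin φ).
The central angle between the endpoints is δ = arccos(p₁·p₂) ≈ 0.684 rad (39.2°).
Interpolate at f = 3/5 with slerp weights a = sin((1−f)δ)/sin δ ≈ 0.428, b = sin(fδ)/sin δ ≈ 0.631.
p = a·p₁ + b·p₂ ≈ (0.860, 0.167, 0.483); φ = arcsin(p_z) ≈ 28.88°, λ = atan2(p_y, p_x) ≈ 10.98°.

≈ 29°N, 11°E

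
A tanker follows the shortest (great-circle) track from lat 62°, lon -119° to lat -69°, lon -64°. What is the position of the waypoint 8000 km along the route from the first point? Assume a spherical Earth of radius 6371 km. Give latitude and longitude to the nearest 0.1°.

Write both endpoints as unit vectors p₁, p₂ with components (cos φ cos λ, cos φ sin λ, sin φ).
The central angle between the endpoints is δ = arccos(p₁·p₂) ≈ 2.386 rad (136.7°). The total great-circle distance is δ·R ≈ 2.386 × 6371 ≈ 15201 km, so the target fraction is f = 8000/15201 ≈ 0.526.
Interpolate at f ≈ 0.526 with slerp weights a = sin((1−f)δ)/sin δ ≈ 1.319, b = sin(fδ)/sin δ ≈ 1.386.
p = a·p₁ + b·p₂ ≈ (-0.082, -0.988, -0.130); φ = arcsin(p_z) ≈ -7.46°, λ = atan2(p_y, p_x) ≈ -94.77°.

≈ lat -7.5°, lon -94.8°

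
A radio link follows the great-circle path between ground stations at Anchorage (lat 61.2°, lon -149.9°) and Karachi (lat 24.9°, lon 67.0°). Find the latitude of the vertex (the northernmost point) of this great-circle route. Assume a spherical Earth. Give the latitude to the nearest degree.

≈ 75°

The great circle lies in the plane with unit normal n̂ = (p₁ × p₂)/|p₁ × p₂|.
Here n̂_z ≈ -0.262; the vertex latitude is φ_max = arccos|n̂_z| ≈ 74.8°.
Check via Clairaut: cos φ_max = |cos φ₁| · sin C = cos(61.2°)·sin(33.0°) ≈ 0.262, again giving ≈ 74.8°.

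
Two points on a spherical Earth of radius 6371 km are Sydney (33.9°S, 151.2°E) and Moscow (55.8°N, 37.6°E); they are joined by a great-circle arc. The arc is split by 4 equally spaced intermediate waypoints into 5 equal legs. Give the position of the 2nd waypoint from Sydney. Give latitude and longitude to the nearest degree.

≈ 8°N, 119°E

Convert each endpoint to a unit vector on the sphere (x = cos φ cos λ, y = cos φ sin λ, z = sin φ).
The central angle between the endpoints is δ = arccos(p₁·p₂) ≈ 2.276 rad (130.4°).
Interpolate at f = 2/5 with slerp weights a = sin((1−f)δ)/sin δ ≈ 1.285, b = sin(fδ)/sin δ ≈ 1.037.
p = a·p₁ + b·p₂ ≈ (-0.473, 0.870, 0.141); φ = arcsin(p_z) ≈ 8.09°, λ = atan2(p_y, p_x) ≈ 118.55°.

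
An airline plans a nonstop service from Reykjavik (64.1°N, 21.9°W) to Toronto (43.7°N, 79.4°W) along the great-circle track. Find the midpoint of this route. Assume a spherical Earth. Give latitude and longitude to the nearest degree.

Convert each endpoint to a unit vector on the sphere (x = cos φ cos λ, y = cos φ sin λ, z = sin φ).
The central angle between the endpoints is δ = arccos(p₁·p₂) ≈ 0.658 rad (37.7°).
Interpolate at f = 1/2 with slerp weights a = sin((1−f)δ)/sin δ ≈ 0.528, b = sin(fδ)/sin δ ≈ 0.528.
p = a·p₁ + b·p₂ ≈ (0.284, -0.462, 0.840); φ = arcsin(p_z) ≈ 57.17°, λ = atan2(p_y, p_x) ≈ -58.36°.

≈ (57°N, 58°W)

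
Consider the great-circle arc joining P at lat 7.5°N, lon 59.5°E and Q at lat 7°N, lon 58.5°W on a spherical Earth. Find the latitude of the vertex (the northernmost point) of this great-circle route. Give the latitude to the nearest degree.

≈ 14°N

The great circle lies in the plane with unit normal n̂ = (p₁ × p₂)/|p₁ × p₂|.
Here n̂_z ≈ -0.971; the vertex latitude is φ_max = arccos|n̂_z| ≈ 13.9°.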